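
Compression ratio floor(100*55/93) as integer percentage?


100*m/n = 100*55/93 ≈ 59.1398.
floor = 59.

59


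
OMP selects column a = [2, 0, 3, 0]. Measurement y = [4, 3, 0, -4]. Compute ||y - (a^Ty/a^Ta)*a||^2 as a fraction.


a^T a = 13.
a^T y = 8.
coeff = 8/13 = 8/13.
||r||^2 = 469/13.

469/13


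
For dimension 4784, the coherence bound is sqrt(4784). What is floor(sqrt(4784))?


69^2 = 4761 <= 4784 < 4900 = 70^2, so 69 <= sqrt(4784) < 70.
floor(sqrt(4784)) = 69.

69


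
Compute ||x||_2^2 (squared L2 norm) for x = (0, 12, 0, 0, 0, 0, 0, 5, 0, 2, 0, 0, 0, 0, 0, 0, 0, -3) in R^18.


Non-zero entries: [(1, 12), (7, 5), (9, 2), (17, -3)]
Squares: [144, 25, 4, 9]
||x||_2^2 = sum = 182.

182


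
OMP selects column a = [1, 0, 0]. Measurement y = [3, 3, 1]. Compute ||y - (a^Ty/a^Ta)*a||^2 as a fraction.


a^T a = 1.
a^T y = 3.
coeff = 3/1 = 3.
||r||^2 = 10.

10


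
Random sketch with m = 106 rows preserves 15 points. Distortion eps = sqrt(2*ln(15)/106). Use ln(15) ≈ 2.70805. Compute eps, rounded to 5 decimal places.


ln(15) ≈ 2.70805.
2*ln(N)/m ≈ 2*2.70805/106 ≈ 0.05109528.
eps = sqrt(0.05109528) ≈ 0.2260427 ≈ 0.22604.

0.22604


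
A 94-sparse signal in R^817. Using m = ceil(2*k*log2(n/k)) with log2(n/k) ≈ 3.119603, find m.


log2(n/k) = log2(817/94) ≈ 3.119603.
2*k*log2(n/k) ≈ 2*94*3.119603 = 586.485364.
m = ceil(586.485364) = 587.

587


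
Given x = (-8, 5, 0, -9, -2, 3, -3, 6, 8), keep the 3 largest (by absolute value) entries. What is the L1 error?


Sorted |x_i| descending: [9, 8, 8, 6, 5, 3, 3, 2, 0]
Keep top 3: [9, 8, 8]
Tail entries: [6, 5, 3, 3, 2, 0]
L1 error = sum of tail = 19.

19


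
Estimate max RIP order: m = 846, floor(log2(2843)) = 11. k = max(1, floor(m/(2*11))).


floor(log2(2843)) = 11.
2*11 = 22.
m/(2*floor(log2(n))) = 846/22 ≈ 38.4545.
floor = 38.
k = max(1, 38) = 38.

38


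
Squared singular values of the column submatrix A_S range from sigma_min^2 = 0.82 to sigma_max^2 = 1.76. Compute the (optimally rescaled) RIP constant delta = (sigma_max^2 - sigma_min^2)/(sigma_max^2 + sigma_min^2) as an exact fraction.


lambda_max - lambda_min = 1.76 - 0.82 = 0.94.
lambda_max + lambda_min = 1.76 + 0.82 = 2.58.
delta = 0.94/2.58 = 94/258 = 47/129.

47/129


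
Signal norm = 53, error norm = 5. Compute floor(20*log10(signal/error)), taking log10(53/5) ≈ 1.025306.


||x||/||e|| = 53/5.
log10(53/5) ≈ 1.025306.
20*log10(||x||/||e||) ≈ 20*1.025306 = 20.50612.
floor(20.50612) = 20.

20


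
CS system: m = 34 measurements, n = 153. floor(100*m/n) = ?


100*m/n = 100*34/153 ≈ 22.2222.
floor = 22.

22


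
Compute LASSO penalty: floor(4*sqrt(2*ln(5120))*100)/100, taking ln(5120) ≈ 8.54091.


ln(5120) ≈ 8.54091.
2*ln(n) ≈ 17.08182.
sqrt(2*ln(n)) ≈ sqrt(17.08182) ≈ 4.133016.
lambda ≈ 4*4.133016 = 16.532064.
floor(lambda*100)/100 = 16.53.

16.53


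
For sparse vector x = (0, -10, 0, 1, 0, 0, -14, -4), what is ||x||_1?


Non-zero entries: [(1, -10), (3, 1), (6, -14), (7, -4)]
Absolute values: [10, 1, 14, 4]
||x||_1 = sum = 29.

29


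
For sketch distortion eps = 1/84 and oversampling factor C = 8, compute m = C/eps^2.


1/eps = 84.
(1/eps)^2 = 7056.
m = 8*7056 = 56448.

56448


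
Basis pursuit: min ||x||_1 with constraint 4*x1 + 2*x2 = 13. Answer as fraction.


Axis intercepts:
  x1 = 13/4, x2 = 0: L1 = 13/4
  x1 = 0, x2 = 13/2: L1 = 13/2
x* = (13/4, 0)
||x*||_1 = 13/4.

13/4


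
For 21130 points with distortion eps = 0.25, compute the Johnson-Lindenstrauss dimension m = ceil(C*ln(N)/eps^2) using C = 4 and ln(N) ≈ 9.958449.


ln(21130) ≈ 9.958449.
eps^2 = 0.25^2 = 0.0625.
C*ln(N)/eps^2 ≈ 4*9.958449/0.0625 ≈ 637.3407.
m = ceil(637.3407) = 638.

638


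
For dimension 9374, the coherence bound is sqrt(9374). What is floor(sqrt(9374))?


96^2 = 9216 <= 9374 < 9409 = 97^2, so 96 <= sqrt(9374) < 97.
floor(sqrt(9374)) = 96.

96


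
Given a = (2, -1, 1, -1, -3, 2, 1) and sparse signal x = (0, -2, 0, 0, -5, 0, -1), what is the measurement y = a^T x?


Non-zero terms: ['-1*-2', '-3*-5', '1*-1']
Products: [2, 15, -1]
y = sum = 16.

16


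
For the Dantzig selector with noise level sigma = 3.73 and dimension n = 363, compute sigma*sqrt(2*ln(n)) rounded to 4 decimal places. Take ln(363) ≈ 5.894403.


ln(363) ≈ 5.894403.
2*ln(n) ≈ 11.788806.
sqrt(2*ln(n)) ≈ sqrt(11.788806) ≈ 3.433483.
threshold ≈ 3.73*3.433483 = 12.80689159 ≈ 12.8069.

12.8069


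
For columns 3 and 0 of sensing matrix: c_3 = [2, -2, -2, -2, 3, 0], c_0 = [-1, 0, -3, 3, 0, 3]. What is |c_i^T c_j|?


Inner product: 2*-1 + -2*0 + -2*-3 + -2*3 + 3*0 + 0*3
Products: [-2, 0, 6, -6, 0, 0]
Sum = -2.
|dot| = 2.

2


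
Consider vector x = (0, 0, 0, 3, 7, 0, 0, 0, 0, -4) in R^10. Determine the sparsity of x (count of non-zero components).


Non-zero positions: [3, 4, 9].
Sparsity = 3.

3


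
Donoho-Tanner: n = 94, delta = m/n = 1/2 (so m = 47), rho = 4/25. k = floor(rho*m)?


m = 1/2*94 = 47.
rho = 4/25.
rho*m = 4/25*47 = 7.52.
k = floor(7.52) = 7.

7


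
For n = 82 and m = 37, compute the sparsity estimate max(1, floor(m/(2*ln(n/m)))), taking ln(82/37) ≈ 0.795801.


n/m = 82/37.
ln(n/m) ≈ 0.795801.
2*ln(n/m) ≈ 1.591602.
m/(2*ln(n/m)) ≈ 37/1.591602 ≈ 23.247.
floor = 23.
k_max = max(1, 23) = 23.

23


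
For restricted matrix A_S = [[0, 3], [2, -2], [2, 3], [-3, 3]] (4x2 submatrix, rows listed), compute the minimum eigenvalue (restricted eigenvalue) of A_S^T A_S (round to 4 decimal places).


A_S^T A_S = [[17, -7], [-7, 31]].
trace = 48.
det = 478.
disc = trace^2 - 4*det = 2304 - 4*478 = 392.
sqrt(392) ≈ 19.798990.
lam_min = (48 - sqrt(392))/2 ≈ (48 - 19.798990)/2 = 14.100505 ≈ 14.1005.

14.1005


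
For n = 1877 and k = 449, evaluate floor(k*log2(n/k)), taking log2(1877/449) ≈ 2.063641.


log2(n/k) = log2(1877/449) ≈ 2.063641.
k*log2(n/k) ≈ 449*2.063641 = 926.574809.
floor(926.574809) = 926.

926


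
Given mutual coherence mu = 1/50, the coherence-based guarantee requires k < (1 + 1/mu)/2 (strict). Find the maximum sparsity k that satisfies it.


1/mu = 50.
1 + 1/mu = 51.
(1 + 1/mu)/2 = 25.5 is not an integer, so k_max = floor(25.5) = 25.

25


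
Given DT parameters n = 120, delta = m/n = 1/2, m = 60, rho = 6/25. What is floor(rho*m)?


m = 1/2*120 = 60.
rho = 6/25.
rho*m = 6/25*60 = 14.4.
k = floor(14.4) = 14.

14


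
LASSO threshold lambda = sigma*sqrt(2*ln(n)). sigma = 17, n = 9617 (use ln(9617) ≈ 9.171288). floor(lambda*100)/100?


ln(9617) ≈ 9.171288.
2*ln(n) ≈ 18.342576.
sqrt(2*ln(n)) ≈ sqrt(18.342576) ≈ 4.282823.
lambda ≈ 17*4.282823 = 72.807991.
floor(lambda*100)/100 = 72.80.

72.80


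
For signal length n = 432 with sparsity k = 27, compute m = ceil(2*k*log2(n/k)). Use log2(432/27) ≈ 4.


log2(n/k) = log2(432/27) ≈ 4.
2*k*log2(n/k) ≈ 2*27*4 = 216.
m = ceil(216) = 216.

216


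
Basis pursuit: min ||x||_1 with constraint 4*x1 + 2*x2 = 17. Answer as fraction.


Axis intercepts:
  x1 = 17/4, x2 = 0: L1 = 17/4
  x1 = 0, x2 = 17/2: L1 = 17/2
x* = (17/4, 0)
||x*||_1 = 17/4.

17/4


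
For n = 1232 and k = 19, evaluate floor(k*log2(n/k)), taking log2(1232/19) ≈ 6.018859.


log2(n/k) = log2(1232/19) ≈ 6.018859.
k*log2(n/k) ≈ 19*6.018859 = 114.358321.
floor(114.358321) = 114.

114


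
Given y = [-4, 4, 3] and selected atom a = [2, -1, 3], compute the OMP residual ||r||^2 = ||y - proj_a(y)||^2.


a^T a = 14.
a^T y = -3.
coeff = -3/14 = -3/14.
||r||^2 = 565/14.

565/14


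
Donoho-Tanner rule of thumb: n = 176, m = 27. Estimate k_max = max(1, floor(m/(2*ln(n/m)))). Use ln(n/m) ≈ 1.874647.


n/m = 176/27.
ln(n/m) ≈ 1.874647.
2*ln(n/m) ≈ 3.749294.
m/(2*ln(n/m)) ≈ 27/3.749294 ≈ 7.2014.
floor = 7.
k_max = max(1, 7) = 7.

7


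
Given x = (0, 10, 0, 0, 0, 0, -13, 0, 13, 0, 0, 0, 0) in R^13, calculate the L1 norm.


Non-zero entries: [(1, 10), (6, -13), (8, 13)]
Absolute values: [10, 13, 13]
||x||_1 = sum = 36.

36


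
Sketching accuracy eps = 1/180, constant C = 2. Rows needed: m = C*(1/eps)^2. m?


1/eps = 180.
(1/eps)^2 = 32400.
m = 2*32400 = 64800.

64800


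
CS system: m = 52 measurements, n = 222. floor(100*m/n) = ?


100*m/n = 100*52/222 ≈ 23.4234.
floor = 23.

23


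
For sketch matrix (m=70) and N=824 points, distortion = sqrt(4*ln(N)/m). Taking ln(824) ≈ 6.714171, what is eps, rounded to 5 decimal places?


ln(824) ≈ 6.714171.
4*ln(N)/m ≈ 4*6.714171/70 ≈ 0.38366691.
eps = sqrt(0.38366691) ≈ 0.6194085 ≈ 0.61941.

0.61941


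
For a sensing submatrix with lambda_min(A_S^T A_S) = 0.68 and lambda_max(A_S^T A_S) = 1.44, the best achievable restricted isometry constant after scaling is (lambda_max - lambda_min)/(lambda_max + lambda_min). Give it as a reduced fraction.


lambda_max - lambda_min = 1.44 - 0.68 = 0.76.
lambda_max + lambda_min = 1.44 + 0.68 = 2.12.
delta = 0.76/2.12 = 76/212 = 19/53.

19/53


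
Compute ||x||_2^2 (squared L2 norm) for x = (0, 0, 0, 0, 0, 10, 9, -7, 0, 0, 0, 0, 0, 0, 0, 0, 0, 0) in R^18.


Non-zero entries: [(5, 10), (6, 9), (7, -7)]
Squares: [100, 81, 49]
||x||_2^2 = sum = 230.

230


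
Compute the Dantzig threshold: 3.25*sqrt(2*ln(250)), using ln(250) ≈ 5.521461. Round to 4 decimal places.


ln(250) ≈ 5.521461.
2*ln(n) ≈ 11.042922.
sqrt(2*ln(n)) ≈ sqrt(11.042922) ≈ 3.323089.
threshold ≈ 3.25*3.323089 = 10.80003925 ≈ 10.8000.

10.8000


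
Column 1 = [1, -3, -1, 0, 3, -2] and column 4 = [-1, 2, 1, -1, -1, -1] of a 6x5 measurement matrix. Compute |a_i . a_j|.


Inner product: 1*-1 + -3*2 + -1*1 + 0*-1 + 3*-1 + -2*-1
Products: [-1, -6, -1, 0, -3, 2]
Sum = -9.
|dot| = 9.

9


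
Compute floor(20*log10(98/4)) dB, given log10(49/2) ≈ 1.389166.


||x||/||e|| = 98/4 = 49/2.
log10(49/2) ≈ 1.389166.
20*log10(||x||/||e||) ≈ 20*1.389166 = 27.78332.
floor(27.78332) = 27.

27


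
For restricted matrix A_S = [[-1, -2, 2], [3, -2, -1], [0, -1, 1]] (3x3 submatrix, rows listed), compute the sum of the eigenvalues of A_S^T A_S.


Sum of eigenvalues of A_S^T A_S = trace(A_S^T A_S) = sum of squared column norms of A_S.
A_S^T A_S diagonal: [10, 9, 6].
trace = 10 + 9 + 6 = 25.

25


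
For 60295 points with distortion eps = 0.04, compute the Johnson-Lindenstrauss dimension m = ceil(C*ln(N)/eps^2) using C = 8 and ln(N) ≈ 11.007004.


ln(60295) ≈ 11.007004.
eps^2 = 0.04^2 = 0.0016.
C*ln(N)/eps^2 ≈ 8*11.007004/0.0016 ≈ 55035.02.
m = ceil(55035.02) = 55036.

55036


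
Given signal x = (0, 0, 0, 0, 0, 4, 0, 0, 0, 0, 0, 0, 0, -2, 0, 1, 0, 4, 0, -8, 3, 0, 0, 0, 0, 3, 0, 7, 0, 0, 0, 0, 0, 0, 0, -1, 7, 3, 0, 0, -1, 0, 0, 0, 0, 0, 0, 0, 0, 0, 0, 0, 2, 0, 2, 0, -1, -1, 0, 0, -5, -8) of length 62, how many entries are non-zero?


Non-zero positions: [5, 13, 15, 17, 19, 20, 25, 27, 35, 36, 37, 40, 52, 54, 56, 57, 60, 61].
Sparsity = 18.

18


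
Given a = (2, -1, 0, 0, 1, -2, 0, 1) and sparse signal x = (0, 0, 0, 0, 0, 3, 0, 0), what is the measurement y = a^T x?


Non-zero terms: ['-2*3']
Products: [-6]
y = sum = -6.

-6


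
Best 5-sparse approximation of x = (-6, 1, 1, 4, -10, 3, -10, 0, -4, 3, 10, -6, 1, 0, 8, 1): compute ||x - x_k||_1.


Sorted |x_i| descending: [10, 10, 10, 8, 6, 6, 4, 4, 3, 3, 1, 1, 1, 1, 0, 0]
Keep top 5: [10, 10, 10, 8, 6]
Tail entries: [6, 4, 4, 3, 3, 1, 1, 1, 1, 0, 0]
L1 error = sum of tail = 24.

24


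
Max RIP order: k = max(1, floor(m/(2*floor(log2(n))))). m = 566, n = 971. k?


floor(log2(971)) = 9.
2*9 = 18.
m/(2*floor(log2(n))) = 566/18 ≈ 31.4444.
floor = 31.
k = max(1, 31) = 31.

31


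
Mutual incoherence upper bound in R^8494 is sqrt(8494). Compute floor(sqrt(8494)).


92^2 = 8464 <= 8494 < 8649 = 93^2, so 92 <= sqrt(8494) < 93.
floor(sqrt(8494)) = 92.

92


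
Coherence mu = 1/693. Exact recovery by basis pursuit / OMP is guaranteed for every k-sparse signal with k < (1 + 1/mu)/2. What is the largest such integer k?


1/mu = 693.
1 + 1/mu = 694.
(1 + 1/mu)/2 = 347 is an integer and the inequality is strict, so k_max = 347 - 1 = 346.

346


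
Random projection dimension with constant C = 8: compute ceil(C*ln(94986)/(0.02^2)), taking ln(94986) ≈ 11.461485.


ln(94986) ≈ 11.461485.
eps^2 = 0.02^2 = 0.0004.
C*ln(N)/eps^2 ≈ 8*11.461485/0.0004 ≈ 229229.7.
m = ceil(229229.7) = 229230.

229230


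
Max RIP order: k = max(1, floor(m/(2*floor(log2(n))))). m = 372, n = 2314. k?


floor(log2(2314)) = 11.
2*11 = 22.
m/(2*floor(log2(n))) = 372/22 ≈ 16.9091.
floor = 16.
k = max(1, 16) = 16.

16


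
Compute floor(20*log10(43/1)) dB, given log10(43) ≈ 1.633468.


||x||/||e|| = 43/1 = 43.
log10(43) ≈ 1.633468.
20*log10(||x||/||e||) ≈ 20*1.633468 = 32.66936.
floor(32.66936) = 32.

32


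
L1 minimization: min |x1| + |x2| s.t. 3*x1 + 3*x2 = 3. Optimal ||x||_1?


Axis intercepts:
  x1 = 1, x2 = 0: L1 = 1
  x1 = 0, x2 = 1: L1 = 1
x* = (1, 0)
||x*||_1 = 1.

1


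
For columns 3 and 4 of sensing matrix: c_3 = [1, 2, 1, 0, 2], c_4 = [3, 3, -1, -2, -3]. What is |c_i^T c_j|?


Inner product: 1*3 + 2*3 + 1*-1 + 0*-2 + 2*-3
Products: [3, 6, -1, 0, -6]
Sum = 2.
|dot| = 2.

2


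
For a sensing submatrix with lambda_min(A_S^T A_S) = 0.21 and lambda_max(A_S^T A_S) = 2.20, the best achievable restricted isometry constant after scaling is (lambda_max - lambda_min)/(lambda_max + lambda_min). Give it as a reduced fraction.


lambda_max - lambda_min = 2.20 - 0.21 = 1.99.
lambda_max + lambda_min = 2.20 + 0.21 = 2.41.
delta = 1.99/2.41 = 199/241.

199/241


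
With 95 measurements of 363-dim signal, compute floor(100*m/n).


100*m/n = 100*95/363 ≈ 26.1708.
floor = 26.

26


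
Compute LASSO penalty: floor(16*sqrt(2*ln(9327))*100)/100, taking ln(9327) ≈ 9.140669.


ln(9327) ≈ 9.140669.
2*ln(n) ≈ 18.281338.
sqrt(2*ln(n)) ≈ sqrt(18.281338) ≈ 4.275668.
lambda ≈ 16*4.275668 = 68.410688.
floor(lambda*100)/100 = 68.41.

68.41


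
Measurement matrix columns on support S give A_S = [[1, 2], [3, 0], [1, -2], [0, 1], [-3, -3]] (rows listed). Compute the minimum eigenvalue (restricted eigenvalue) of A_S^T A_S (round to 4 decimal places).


A_S^T A_S = [[20, 9], [9, 18]].
trace = 38.
det = 279.
disc = trace^2 - 4*det = 1444 - 4*279 = 328.
sqrt(328) ≈ 18.110770.
lam_min = (38 - sqrt(328))/2 ≈ (38 - 18.110770)/2 = 9.944615 ≈ 9.9446.

9.9446


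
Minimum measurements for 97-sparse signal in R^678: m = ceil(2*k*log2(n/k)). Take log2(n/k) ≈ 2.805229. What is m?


log2(n/k) = log2(678/97) ≈ 2.805229.
2*k*log2(n/k) ≈ 2*97*2.805229 = 544.214426.
m = ceil(544.214426) = 545.

545


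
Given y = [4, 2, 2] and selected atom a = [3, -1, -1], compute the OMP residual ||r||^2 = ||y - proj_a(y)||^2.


a^T a = 11.
a^T y = 8.
coeff = 8/11 = 8/11.
||r||^2 = 200/11.

200/11


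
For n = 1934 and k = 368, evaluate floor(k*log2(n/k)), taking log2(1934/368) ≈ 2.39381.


log2(n/k) = log2(1934/368) ≈ 2.39381.
k*log2(n/k) ≈ 368*2.39381 = 880.92208.
floor(880.92208) = 880.

880


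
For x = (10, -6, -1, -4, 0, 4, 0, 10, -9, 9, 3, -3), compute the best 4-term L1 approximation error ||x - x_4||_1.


Sorted |x_i| descending: [10, 10, 9, 9, 6, 4, 4, 3, 3, 1, 0, 0]
Keep top 4: [10, 10, 9, 9]
Tail entries: [6, 4, 4, 3, 3, 1, 0, 0]
L1 error = sum of tail = 21.

21


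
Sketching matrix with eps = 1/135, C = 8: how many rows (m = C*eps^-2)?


1/eps = 135.
(1/eps)^2 = 18225.
m = 8*18225 = 145800.

145800


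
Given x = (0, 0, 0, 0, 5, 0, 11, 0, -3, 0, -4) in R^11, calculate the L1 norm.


Non-zero entries: [(4, 5), (6, 11), (8, -3), (10, -4)]
Absolute values: [5, 11, 3, 4]
||x||_1 = sum = 23.

23


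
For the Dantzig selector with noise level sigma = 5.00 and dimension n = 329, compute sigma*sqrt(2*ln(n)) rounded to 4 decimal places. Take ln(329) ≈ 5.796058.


ln(329) ≈ 5.796058.
2*ln(n) ≈ 11.592116.
sqrt(2*ln(n)) ≈ sqrt(11.592116) ≈ 3.40472.
threshold ≈ 5.00*3.40472 = 17.0236 ≈ 17.0236.

17.0236


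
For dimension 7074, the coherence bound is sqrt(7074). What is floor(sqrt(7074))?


84^2 = 7056 <= 7074 < 7225 = 85^2, so 84 <= sqrt(7074) < 85.
floor(sqrt(7074)) = 84.

84


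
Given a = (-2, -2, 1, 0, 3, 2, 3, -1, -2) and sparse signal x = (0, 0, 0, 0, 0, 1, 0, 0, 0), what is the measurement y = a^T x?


Non-zero terms: ['2*1']
Products: [2]
y = sum = 2.

2


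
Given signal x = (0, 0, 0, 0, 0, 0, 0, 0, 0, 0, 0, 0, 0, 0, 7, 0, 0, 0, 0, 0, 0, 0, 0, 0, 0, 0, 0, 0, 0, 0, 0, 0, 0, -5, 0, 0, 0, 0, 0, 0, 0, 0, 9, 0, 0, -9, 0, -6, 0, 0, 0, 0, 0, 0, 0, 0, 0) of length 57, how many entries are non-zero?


Non-zero positions: [14, 33, 42, 45, 47].
Sparsity = 5.

5


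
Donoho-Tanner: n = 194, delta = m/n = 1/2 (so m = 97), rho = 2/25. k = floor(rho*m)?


m = 1/2*194 = 97.
rho = 2/25.
rho*m = 2/25*97 = 7.76.
k = floor(7.76) = 7.

7


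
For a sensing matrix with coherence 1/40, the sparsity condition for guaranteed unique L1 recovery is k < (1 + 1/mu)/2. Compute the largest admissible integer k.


1/mu = 40.
1 + 1/mu = 41.
(1 + 1/mu)/2 = 20.5 is not an integer, so k_max = floor(20.5) = 20.

20


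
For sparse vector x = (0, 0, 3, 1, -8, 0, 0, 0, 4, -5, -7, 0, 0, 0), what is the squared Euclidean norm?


Non-zero entries: [(2, 3), (3, 1), (4, -8), (8, 4), (9, -5), (10, -7)]
Squares: [9, 1, 64, 16, 25, 49]
||x||_2^2 = sum = 164.

164


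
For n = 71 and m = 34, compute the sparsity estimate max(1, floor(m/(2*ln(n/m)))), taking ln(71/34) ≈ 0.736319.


n/m = 71/34.
ln(n/m) ≈ 0.736319.
2*ln(n/m) ≈ 1.472638.
m/(2*ln(n/m)) ≈ 34/1.472638 ≈ 23.0878.
floor = 23.
k_max = max(1, 23) = 23.

23


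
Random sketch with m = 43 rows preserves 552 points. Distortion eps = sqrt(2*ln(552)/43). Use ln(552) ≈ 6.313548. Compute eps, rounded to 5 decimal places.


ln(552) ≈ 6.313548.
2*ln(N)/m ≈ 2*6.313548/43 ≈ 0.2936534.
eps = sqrt(0.2936534) ≈ 0.541898 ≈ 0.54190.

0.54190


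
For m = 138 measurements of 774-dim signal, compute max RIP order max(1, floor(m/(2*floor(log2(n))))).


floor(log2(774)) = 9.
2*9 = 18.
m/(2*floor(log2(n))) = 138/18 ≈ 7.6667.
floor = 7.
k = max(1, 7) = 7.

7


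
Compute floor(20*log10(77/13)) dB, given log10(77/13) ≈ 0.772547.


||x||/||e|| = 77/13.
log10(77/13) ≈ 0.772547.
20*log10(||x||/||e||) ≈ 20*0.772547 = 15.45094.
floor(15.45094) = 15.

15


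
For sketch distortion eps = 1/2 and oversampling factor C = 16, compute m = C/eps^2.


1/eps = 2.
(1/eps)^2 = 4.
m = 16*4 = 64.

64


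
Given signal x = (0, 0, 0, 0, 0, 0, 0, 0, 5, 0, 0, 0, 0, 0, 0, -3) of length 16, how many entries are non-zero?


Non-zero positions: [8, 15].
Sparsity = 2.

2


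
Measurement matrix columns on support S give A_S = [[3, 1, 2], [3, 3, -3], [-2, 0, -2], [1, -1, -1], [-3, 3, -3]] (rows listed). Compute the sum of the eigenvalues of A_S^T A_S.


Sum of eigenvalues of A_S^T A_S = trace(A_S^T A_S) = sum of squared column norms of A_S.
A_S^T A_S diagonal: [32, 20, 27].
trace = 32 + 20 + 27 = 79.

79


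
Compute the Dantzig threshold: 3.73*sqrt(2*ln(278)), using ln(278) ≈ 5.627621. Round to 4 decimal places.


ln(278) ≈ 5.627621.
2*ln(n) ≈ 11.255242.
sqrt(2*ln(n)) ≈ sqrt(11.255242) ≈ 3.354883.
threshold ≈ 3.73*3.354883 = 12.51371359 ≈ 12.5137.

12.5137


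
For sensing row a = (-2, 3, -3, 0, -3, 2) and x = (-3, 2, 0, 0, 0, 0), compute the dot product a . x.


Non-zero terms: ['-2*-3', '3*2']
Products: [6, 6]
y = sum = 12.

12


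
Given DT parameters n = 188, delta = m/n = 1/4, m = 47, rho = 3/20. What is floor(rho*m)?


m = 1/4*188 = 47.
rho = 3/20.
rho*m = 3/20*47 = 7.05.
k = floor(7.05) = 7.

7


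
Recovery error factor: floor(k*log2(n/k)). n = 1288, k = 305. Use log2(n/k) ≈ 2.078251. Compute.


log2(n/k) = log2(1288/305) ≈ 2.078251.
k*log2(n/k) ≈ 305*2.078251 = 633.866555.
floor(633.866555) = 633.

633


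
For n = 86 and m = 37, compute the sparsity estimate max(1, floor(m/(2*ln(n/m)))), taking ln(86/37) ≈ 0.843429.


n/m = 86/37.
ln(n/m) ≈ 0.843429.
2*ln(n/m) ≈ 1.686858.
m/(2*ln(n/m)) ≈ 37/1.686858 ≈ 21.9343.
floor = 21.
k_max = max(1, 21) = 21.

21


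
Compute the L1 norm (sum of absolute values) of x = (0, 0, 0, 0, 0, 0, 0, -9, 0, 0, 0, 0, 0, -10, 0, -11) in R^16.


Non-zero entries: [(7, -9), (13, -10), (15, -11)]
Absolute values: [9, 10, 11]
||x||_1 = sum = 30.

30


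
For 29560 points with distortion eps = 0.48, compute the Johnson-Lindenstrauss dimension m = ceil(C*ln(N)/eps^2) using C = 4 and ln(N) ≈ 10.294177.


ln(29560) ≈ 10.294177.
eps^2 = 0.48^2 = 0.2304.
C*ln(N)/eps^2 ≈ 4*10.294177/0.2304 ≈ 178.7184.
m = ceil(178.7184) = 179.

179


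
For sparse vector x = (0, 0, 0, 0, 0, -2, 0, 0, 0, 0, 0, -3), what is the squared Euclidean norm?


Non-zero entries: [(5, -2), (11, -3)]
Squares: [4, 9]
||x||_2^2 = sum = 13.

13


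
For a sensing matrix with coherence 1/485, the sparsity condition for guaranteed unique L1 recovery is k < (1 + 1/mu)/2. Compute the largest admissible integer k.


1/mu = 485.
1 + 1/mu = 486.
(1 + 1/mu)/2 = 243 is an integer and the inequality is strict, so k_max = 243 - 1 = 242.

242


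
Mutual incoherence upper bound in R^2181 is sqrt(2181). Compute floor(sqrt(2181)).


46^2 = 2116 <= 2181 < 2209 = 47^2, so 46 <= sqrt(2181) < 47.
floor(sqrt(2181)) = 46.

46


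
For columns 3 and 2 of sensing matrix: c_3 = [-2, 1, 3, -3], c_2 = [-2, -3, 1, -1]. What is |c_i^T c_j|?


Inner product: -2*-2 + 1*-3 + 3*1 + -3*-1
Products: [4, -3, 3, 3]
Sum = 7.
|dot| = 7.

7


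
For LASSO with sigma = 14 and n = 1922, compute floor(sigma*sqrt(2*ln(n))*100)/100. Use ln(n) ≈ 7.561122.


ln(1922) ≈ 7.561122.
2*ln(n) ≈ 15.122244.
sqrt(2*ln(n)) ≈ sqrt(15.122244) ≈ 3.888733.
lambda ≈ 14*3.888733 = 54.442262.
floor(lambda*100)/100 = 54.44.

54.44


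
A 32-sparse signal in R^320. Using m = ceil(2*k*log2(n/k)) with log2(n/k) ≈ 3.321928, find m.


log2(n/k) = log2(320/32) ≈ 3.321928.
2*k*log2(n/k) ≈ 2*32*3.321928 = 212.603392.
m = ceil(212.603392) = 213.

213


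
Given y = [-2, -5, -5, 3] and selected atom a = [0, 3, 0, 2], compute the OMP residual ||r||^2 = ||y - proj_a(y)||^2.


a^T a = 13.
a^T y = -9.
coeff = -9/13 = -9/13.
||r||^2 = 738/13.

738/13


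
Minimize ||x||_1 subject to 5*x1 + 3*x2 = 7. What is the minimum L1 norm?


Axis intercepts:
  x1 = 7/5, x2 = 0: L1 = 7/5
  x1 = 0, x2 = 7/3: L1 = 7/3
x* = (7/5, 0)
||x*||_1 = 7/5.

7/5


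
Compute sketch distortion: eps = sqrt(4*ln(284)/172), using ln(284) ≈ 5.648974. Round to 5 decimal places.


ln(284) ≈ 5.648974.
4*ln(N)/m ≈ 4*5.648974/172 ≈ 0.13137149.
eps = sqrt(0.13137149) ≈ 0.3624521 ≈ 0.36245.

0.36245


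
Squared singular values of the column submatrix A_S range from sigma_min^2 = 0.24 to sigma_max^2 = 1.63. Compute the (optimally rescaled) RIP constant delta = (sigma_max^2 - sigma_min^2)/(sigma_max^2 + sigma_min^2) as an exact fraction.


lambda_max - lambda_min = 1.63 - 0.24 = 1.39.
lambda_max + lambda_min = 1.63 + 0.24 = 1.87.
delta = 1.39/1.87 = 139/187.

139/187


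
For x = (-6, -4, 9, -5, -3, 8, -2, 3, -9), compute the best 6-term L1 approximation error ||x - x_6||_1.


Sorted |x_i| descending: [9, 9, 8, 6, 5, 4, 3, 3, 2]
Keep top 6: [9, 9, 8, 6, 5, 4]
Tail entries: [3, 3, 2]
L1 error = sum of tail = 8.

8


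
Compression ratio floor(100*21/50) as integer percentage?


100*m/n = 100*21/50 ≈ 42.0.
floor = 42.

42


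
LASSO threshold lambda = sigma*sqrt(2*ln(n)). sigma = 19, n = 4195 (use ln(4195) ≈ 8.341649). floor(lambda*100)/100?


ln(4195) ≈ 8.341649.
2*ln(n) ≈ 16.683298.
sqrt(2*ln(n)) ≈ sqrt(16.683298) ≈ 4.084519.
lambda ≈ 19*4.084519 = 77.605861.
floor(lambda*100)/100 = 77.60.

77.60


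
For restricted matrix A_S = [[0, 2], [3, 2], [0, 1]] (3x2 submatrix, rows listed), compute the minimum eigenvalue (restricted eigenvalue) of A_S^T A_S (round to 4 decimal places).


A_S^T A_S = [[9, 6], [6, 9]].
trace = 18.
det = 45.
disc = trace^2 - 4*det = 324 - 4*45 = 144.
sqrt(144) = 12.
lam_min = (18 - 12)/2 = 3 = 3.0000.

3.0000


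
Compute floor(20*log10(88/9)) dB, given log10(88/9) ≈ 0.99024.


||x||/||e|| = 88/9.
log10(88/9) ≈ 0.99024.
20*log10(||x||/||e||) ≈ 20*0.99024 = 19.8048.
floor(19.8048) = 19.

19


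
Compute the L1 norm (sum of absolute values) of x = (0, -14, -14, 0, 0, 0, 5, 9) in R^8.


Non-zero entries: [(1, -14), (2, -14), (6, 5), (7, 9)]
Absolute values: [14, 14, 5, 9]
||x||_1 = sum = 42.

42


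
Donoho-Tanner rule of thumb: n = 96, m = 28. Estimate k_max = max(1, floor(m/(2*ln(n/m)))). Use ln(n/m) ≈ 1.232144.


n/m = 96/28 = 24/7.
ln(n/m) ≈ 1.232144.
2*ln(n/m) ≈ 2.464288.
m/(2*ln(n/m)) ≈ 28/2.464288 ≈ 11.3623.
floor = 11.
k_max = max(1, 11) = 11.

11


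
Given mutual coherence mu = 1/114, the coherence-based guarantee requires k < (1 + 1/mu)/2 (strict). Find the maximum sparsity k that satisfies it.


1/mu = 114.
1 + 1/mu = 115.
(1 + 1/mu)/2 = 57.5 is not an integer, so k_max = floor(57.5) = 57.

57


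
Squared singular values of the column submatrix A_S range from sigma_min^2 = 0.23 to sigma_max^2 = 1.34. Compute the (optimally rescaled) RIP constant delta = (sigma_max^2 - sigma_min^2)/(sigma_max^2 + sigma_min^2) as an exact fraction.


lambda_max - lambda_min = 1.34 - 0.23 = 1.11.
lambda_max + lambda_min = 1.34 + 0.23 = 1.57.
delta = 1.11/1.57 = 111/157.

111/157


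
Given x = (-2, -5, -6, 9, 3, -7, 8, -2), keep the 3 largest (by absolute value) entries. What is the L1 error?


Sorted |x_i| descending: [9, 8, 7, 6, 5, 3, 2, 2]
Keep top 3: [9, 8, 7]
Tail entries: [6, 5, 3, 2, 2]
L1 error = sum of tail = 18.

18


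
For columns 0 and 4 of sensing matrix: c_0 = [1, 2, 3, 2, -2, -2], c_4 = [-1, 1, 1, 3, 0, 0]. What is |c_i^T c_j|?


Inner product: 1*-1 + 2*1 + 3*1 + 2*3 + -2*0 + -2*0
Products: [-1, 2, 3, 6, 0, 0]
Sum = 10.
|dot| = 10.

10


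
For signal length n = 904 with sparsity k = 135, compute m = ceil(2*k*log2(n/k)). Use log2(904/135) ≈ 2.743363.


log2(n/k) = log2(904/135) ≈ 2.743363.
2*k*log2(n/k) ≈ 2*135*2.743363 = 740.70801.
m = ceil(740.70801) = 741.

741


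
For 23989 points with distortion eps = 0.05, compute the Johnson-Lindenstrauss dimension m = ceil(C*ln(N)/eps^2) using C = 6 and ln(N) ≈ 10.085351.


ln(23989) ≈ 10.085351.
eps^2 = 0.05^2 = 0.0025.
C*ln(N)/eps^2 ≈ 6*10.085351/0.0025 ≈ 24204.8424.
m = ceil(24204.8424) = 24205.

24205


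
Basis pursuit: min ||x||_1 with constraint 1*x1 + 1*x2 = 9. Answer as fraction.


Axis intercepts:
  x1 = 9, x2 = 0: L1 = 9
  x1 = 0, x2 = 9: L1 = 9
x* = (9, 0)
||x*||_1 = 9.

9


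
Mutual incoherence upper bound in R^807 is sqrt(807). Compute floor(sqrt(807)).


28^2 = 784 <= 807 < 841 = 29^2, so 28 <= sqrt(807) < 29.
floor(sqrt(807)) = 28.

28


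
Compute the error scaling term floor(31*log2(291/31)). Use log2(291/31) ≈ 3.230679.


log2(n/k) = log2(291/31) ≈ 3.230679.
k*log2(n/k) ≈ 31*3.230679 = 100.151049.
floor(100.151049) = 100.

100


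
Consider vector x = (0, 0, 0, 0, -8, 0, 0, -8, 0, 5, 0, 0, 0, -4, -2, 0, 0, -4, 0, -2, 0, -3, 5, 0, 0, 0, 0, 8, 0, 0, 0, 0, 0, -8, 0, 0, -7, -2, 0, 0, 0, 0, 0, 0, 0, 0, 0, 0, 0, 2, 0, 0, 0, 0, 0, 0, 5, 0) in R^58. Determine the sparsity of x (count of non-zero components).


Non-zero positions: [4, 7, 9, 13, 14, 17, 19, 21, 22, 27, 33, 36, 37, 49, 56].
Sparsity = 15.

15


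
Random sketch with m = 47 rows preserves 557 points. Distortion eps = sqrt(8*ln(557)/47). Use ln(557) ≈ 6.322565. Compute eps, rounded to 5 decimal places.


ln(557) ≈ 6.322565.
8*ln(N)/m ≈ 8*6.322565/47 ≈ 1.07618128.
eps = sqrt(1.07618128) ≈ 1.0373916 ≈ 1.03739.

1.03739


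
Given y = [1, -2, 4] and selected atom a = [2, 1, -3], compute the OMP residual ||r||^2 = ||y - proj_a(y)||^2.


a^T a = 14.
a^T y = -12.
coeff = -12/14 = -6/7.
||r||^2 = 75/7.

75/7


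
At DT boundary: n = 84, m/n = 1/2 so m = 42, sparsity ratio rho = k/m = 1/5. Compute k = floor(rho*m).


m = 1/2*84 = 42.
rho = 1/5.
rho*m = 1/5*42 = 8.4.
k = floor(8.4) = 8.

8


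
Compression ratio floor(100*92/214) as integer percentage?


100*m/n = 100*92/214 ≈ 42.9907.
floor = 42.

42


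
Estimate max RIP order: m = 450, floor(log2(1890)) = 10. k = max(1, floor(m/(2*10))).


floor(log2(1890)) = 10.
2*10 = 20.
m/(2*floor(log2(n))) = 450/20 ≈ 22.5.
floor = 22.
k = max(1, 22) = 22.

22


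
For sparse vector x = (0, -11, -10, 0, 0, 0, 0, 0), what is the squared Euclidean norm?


Non-zero entries: [(1, -11), (2, -10)]
Squares: [121, 100]
||x||_2^2 = sum = 221.

221


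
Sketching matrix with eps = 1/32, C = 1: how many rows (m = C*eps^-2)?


1/eps = 32.
(1/eps)^2 = 1024.
m = 1*1024 = 1024.

1024


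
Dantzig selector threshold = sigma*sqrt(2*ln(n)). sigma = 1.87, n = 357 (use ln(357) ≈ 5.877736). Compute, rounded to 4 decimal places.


ln(357) ≈ 5.877736.
2*ln(n) ≈ 11.755472.
sqrt(2*ln(n)) ≈ sqrt(11.755472) ≈ 3.428625.
threshold ≈ 1.87*3.428625 = 6.41152875 ≈ 6.4115.

6.4115


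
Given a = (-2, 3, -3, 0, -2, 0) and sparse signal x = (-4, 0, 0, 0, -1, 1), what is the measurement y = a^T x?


Non-zero terms: ['-2*-4', '-2*-1', '0*1']
Products: [8, 2, 0]
y = sum = 10.

10


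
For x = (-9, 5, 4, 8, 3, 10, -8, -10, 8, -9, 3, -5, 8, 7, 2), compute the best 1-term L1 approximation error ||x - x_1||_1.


Sorted |x_i| descending: [10, 10, 9, 9, 8, 8, 8, 8, 7, 5, 5, 4, 3, 3, 2]
Keep top 1: [10]
Tail entries: [10, 9, 9, 8, 8, 8, 8, 7, 5, 5, 4, 3, 3, 2]
L1 error = sum of tail = 89.

89


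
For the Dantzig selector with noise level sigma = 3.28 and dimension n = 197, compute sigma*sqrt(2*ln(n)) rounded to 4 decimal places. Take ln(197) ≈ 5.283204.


ln(197) ≈ 5.283204.
2*ln(n) ≈ 10.566408.
sqrt(2*ln(n)) ≈ sqrt(10.566408) ≈ 3.250601.
threshold ≈ 3.28*3.250601 = 10.66197128 ≈ 10.6620.

10.6620


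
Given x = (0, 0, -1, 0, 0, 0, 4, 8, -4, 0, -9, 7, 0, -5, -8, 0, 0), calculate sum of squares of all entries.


Non-zero entries: [(2, -1), (6, 4), (7, 8), (8, -4), (10, -9), (11, 7), (13, -5), (14, -8)]
Squares: [1, 16, 64, 16, 81, 49, 25, 64]
||x||_2^2 = sum = 316.

316


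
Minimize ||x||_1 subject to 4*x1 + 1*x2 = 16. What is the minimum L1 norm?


Axis intercepts:
  x1 = 4, x2 = 0: L1 = 4
  x1 = 0, x2 = 16: L1 = 16
x* = (4, 0)
||x*||_1 = 4.

4


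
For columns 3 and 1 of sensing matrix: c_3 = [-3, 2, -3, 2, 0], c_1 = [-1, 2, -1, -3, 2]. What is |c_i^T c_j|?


Inner product: -3*-1 + 2*2 + -3*-1 + 2*-3 + 0*2
Products: [3, 4, 3, -6, 0]
Sum = 4.
|dot| = 4.

4


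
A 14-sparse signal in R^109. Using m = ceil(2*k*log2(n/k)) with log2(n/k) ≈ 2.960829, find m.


log2(n/k) = log2(109/14) ≈ 2.960829.
2*k*log2(n/k) ≈ 2*14*2.960829 = 82.903212.
m = ceil(82.903212) = 83.

83


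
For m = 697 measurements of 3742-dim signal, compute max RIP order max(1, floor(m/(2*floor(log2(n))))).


floor(log2(3742)) = 11.
2*11 = 22.
m/(2*floor(log2(n))) = 697/22 ≈ 31.6818.
floor = 31.
k = max(1, 31) = 31.

31


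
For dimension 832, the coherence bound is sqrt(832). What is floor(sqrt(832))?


28^2 = 784 <= 832 < 841 = 29^2, so 28 <= sqrt(832) < 29.
floor(sqrt(832)) = 28.

28


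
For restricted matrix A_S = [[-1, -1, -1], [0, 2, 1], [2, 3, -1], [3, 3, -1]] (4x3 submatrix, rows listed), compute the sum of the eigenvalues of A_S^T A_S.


Sum of eigenvalues of A_S^T A_S = trace(A_S^T A_S) = sum of squared column norms of A_S.
A_S^T A_S diagonal: [14, 23, 4].
trace = 14 + 23 + 4 = 41.

41


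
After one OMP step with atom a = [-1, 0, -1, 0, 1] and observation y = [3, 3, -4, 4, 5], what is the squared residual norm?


a^T a = 3.
a^T y = 6.
coeff = 6/3 = 2.
||r||^2 = 63.

63


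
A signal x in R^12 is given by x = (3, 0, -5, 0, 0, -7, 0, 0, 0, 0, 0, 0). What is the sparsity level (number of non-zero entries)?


Non-zero positions: [0, 2, 5].
Sparsity = 3.

3


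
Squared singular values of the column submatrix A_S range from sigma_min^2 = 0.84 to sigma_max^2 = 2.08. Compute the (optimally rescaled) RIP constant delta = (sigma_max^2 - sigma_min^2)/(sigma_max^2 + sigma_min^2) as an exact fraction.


lambda_max - lambda_min = 2.08 - 0.84 = 1.24.
lambda_max + lambda_min = 2.08 + 0.84 = 2.92.
delta = 1.24/2.92 = 124/292 = 31/73.

31/73


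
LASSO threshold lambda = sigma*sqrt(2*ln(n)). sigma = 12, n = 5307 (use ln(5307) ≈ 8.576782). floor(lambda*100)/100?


ln(5307) ≈ 8.576782.
2*ln(n) ≈ 17.153564.
sqrt(2*ln(n)) ≈ sqrt(17.153564) ≈ 4.141686.
lambda ≈ 12*4.141686 = 49.700232.
floor(lambda*100)/100 = 49.70.

49.70


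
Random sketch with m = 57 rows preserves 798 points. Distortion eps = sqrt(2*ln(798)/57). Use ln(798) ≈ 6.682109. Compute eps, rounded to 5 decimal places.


ln(798) ≈ 6.682109.
2*ln(N)/m ≈ 2*6.682109/57 ≈ 0.23445996.
eps = sqrt(0.23445996) ≈ 0.4842107 ≈ 0.48421.

0.48421


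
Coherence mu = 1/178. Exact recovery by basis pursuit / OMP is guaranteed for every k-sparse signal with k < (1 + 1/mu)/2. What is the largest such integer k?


1/mu = 178.
1 + 1/mu = 179.
(1 + 1/mu)/2 = 89.5 is not an integer, so k_max = floor(89.5) = 89.

89


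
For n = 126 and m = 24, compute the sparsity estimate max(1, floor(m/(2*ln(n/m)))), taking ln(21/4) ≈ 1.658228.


n/m = 126/24 = 21/4.
ln(n/m) ≈ 1.658228.
2*ln(n/m) ≈ 3.316456.
m/(2*ln(n/m)) ≈ 24/3.316456 ≈ 7.2366.
floor = 7.
k_max = max(1, 7) = 7.

7


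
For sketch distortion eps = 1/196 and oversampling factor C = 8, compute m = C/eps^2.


1/eps = 196.
(1/eps)^2 = 38416.
m = 8*38416 = 307328.

307328


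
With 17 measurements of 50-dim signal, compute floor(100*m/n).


100*m/n = 100*17/50 ≈ 34.0.
floor = 34.

34


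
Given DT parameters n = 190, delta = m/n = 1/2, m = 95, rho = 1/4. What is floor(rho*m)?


m = 1/2*190 = 95.
rho = 1/4.
rho*m = 1/4*95 = 23.75.
k = floor(23.75) = 23.

23


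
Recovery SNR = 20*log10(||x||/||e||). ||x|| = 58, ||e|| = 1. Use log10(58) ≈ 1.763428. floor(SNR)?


||x||/||e|| = 58/1 = 58.
log10(58) ≈ 1.763428.
20*log10(||x||/||e||) ≈ 20*1.763428 = 35.26856.
floor(35.26856) = 35.

35


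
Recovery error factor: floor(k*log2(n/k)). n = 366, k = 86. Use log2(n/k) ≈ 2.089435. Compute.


log2(n/k) = log2(366/86) ≈ 2.089435.
k*log2(n/k) ≈ 86*2.089435 = 179.69141.
floor(179.69141) = 179.

179


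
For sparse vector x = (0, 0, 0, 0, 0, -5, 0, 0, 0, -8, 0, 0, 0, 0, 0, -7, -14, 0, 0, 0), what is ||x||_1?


Non-zero entries: [(5, -5), (9, -8), (15, -7), (16, -14)]
Absolute values: [5, 8, 7, 14]
||x||_1 = sum = 34.

34


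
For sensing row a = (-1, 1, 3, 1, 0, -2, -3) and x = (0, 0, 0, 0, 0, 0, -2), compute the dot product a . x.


Non-zero terms: ['-3*-2']
Products: [6]
y = sum = 6.

6


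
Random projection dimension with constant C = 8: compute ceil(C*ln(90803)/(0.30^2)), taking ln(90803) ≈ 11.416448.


ln(90803) ≈ 11.416448.
eps^2 = 0.30^2 = 0.09.
C*ln(N)/eps^2 ≈ 8*11.416448/0.09 ≈ 1014.7954.
m = ceil(1014.7954) = 1015.

1015


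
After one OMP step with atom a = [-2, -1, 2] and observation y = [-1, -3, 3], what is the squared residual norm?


a^T a = 9.
a^T y = 11.
coeff = 11/9 = 11/9.
||r||^2 = 50/9.

50/9


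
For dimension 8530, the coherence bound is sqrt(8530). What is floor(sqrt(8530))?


92^2 = 8464 <= 8530 < 8649 = 93^2, so 92 <= sqrt(8530) < 93.
floor(sqrt(8530)) = 92.

92


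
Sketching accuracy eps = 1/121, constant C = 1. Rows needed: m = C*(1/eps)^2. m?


1/eps = 121.
(1/eps)^2 = 14641.
m = 1*14641 = 14641.

14641


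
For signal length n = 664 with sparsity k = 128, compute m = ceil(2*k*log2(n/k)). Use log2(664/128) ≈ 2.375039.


log2(n/k) = log2(664/128) ≈ 2.375039.
2*k*log2(n/k) ≈ 2*128*2.375039 = 608.009984.
m = ceil(608.009984) = 609.

609


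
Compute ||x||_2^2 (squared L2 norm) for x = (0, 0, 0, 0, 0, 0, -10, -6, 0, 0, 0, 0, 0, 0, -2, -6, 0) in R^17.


Non-zero entries: [(6, -10), (7, -6), (14, -2), (15, -6)]
Squares: [100, 36, 4, 36]
||x||_2^2 = sum = 176.

176


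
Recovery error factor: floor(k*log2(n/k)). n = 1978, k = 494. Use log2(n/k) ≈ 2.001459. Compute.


log2(n/k) = log2(1978/494) ≈ 2.001459.
k*log2(n/k) ≈ 494*2.001459 = 988.720746.
floor(988.720746) = 988.

988


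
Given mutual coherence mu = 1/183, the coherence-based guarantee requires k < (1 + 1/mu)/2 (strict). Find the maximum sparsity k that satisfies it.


1/mu = 183.
1 + 1/mu = 184.
(1 + 1/mu)/2 = 92 is an integer and the inequality is strict, so k_max = 92 - 1 = 91.

91


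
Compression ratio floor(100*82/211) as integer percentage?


100*m/n = 100*82/211 ≈ 38.8626.
floor = 38.

38


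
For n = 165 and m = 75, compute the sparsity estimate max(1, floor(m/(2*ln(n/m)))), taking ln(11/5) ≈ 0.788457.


n/m = 165/75 = 11/5.
ln(n/m) ≈ 0.788457.
2*ln(n/m) ≈ 1.576914.
m/(2*ln(n/m)) ≈ 75/1.576914 ≈ 47.5612.
floor = 47.
k_max = max(1, 47) = 47.

47


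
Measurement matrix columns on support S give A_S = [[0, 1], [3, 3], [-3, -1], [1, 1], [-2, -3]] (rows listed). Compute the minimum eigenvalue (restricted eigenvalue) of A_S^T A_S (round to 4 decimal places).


A_S^T A_S = [[23, 19], [19, 21]].
trace = 44.
det = 122.
disc = trace^2 - 4*det = 1936 - 4*122 = 1448.
sqrt(1448) ≈ 38.052595.
lam_min = (44 - sqrt(1448))/2 ≈ (44 - 38.052595)/2 = 2.9737025 ≈ 2.9737.

2.9737


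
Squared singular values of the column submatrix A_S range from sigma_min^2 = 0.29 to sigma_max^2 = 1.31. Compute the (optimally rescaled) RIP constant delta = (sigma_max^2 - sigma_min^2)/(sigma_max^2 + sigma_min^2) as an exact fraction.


lambda_max - lambda_min = 1.31 - 0.29 = 1.02.
lambda_max + lambda_min = 1.31 + 0.29 = 1.60.
delta = 1.02/1.60 = 102/160 = 51/80.

51/80


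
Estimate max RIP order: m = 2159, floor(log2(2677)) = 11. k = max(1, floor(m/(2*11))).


floor(log2(2677)) = 11.
2*11 = 22.
m/(2*floor(log2(n))) = 2159/22 ≈ 98.1364.
floor = 98.
k = max(1, 98) = 98.

98


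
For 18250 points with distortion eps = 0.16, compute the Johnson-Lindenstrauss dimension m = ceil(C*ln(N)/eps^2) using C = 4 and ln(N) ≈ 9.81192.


ln(18250) ≈ 9.81192.
eps^2 = 0.16^2 = 0.0256.
C*ln(N)/eps^2 ≈ 4*9.81192/0.0256 ≈ 1533.1125.
m = ceil(1533.1125) = 1534.

1534


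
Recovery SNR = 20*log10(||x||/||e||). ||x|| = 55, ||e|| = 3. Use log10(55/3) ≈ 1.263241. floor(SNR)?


||x||/||e|| = 55/3.
log10(55/3) ≈ 1.263241.
20*log10(||x||/||e||) ≈ 20*1.263241 = 25.26482.
floor(25.26482) = 25.

25


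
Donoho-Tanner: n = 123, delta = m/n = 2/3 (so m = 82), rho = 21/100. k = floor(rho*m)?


m = 2/3*123 = 82.
rho = 21/100.
rho*m = 21/100*82 = 17.22.
k = floor(17.22) = 17.

17


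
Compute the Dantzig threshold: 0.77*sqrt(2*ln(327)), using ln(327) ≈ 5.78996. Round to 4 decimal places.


ln(327) ≈ 5.78996.
2*ln(n) ≈ 11.57992.
sqrt(2*ln(n)) ≈ sqrt(11.57992) ≈ 3.402928.
threshold ≈ 0.77*3.402928 = 2.62025456 ≈ 2.6203.

2.6203


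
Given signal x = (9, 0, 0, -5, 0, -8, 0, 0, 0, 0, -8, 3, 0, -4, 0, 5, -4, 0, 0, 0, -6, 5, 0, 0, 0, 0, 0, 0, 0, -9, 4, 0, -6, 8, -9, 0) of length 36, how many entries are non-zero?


Non-zero positions: [0, 3, 5, 10, 11, 13, 15, 16, 20, 21, 29, 30, 32, 33, 34].
Sparsity = 15.

15


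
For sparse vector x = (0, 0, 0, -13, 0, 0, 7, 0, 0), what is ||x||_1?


Non-zero entries: [(3, -13), (6, 7)]
Absolute values: [13, 7]
||x||_1 = sum = 20.

20


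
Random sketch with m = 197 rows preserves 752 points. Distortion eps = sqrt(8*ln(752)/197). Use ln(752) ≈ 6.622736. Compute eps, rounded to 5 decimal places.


ln(752) ≈ 6.622736.
8*ln(N)/m ≈ 8*6.622736/197 ≈ 0.26894359.
eps = sqrt(0.26894359) ≈ 0.5185977 ≈ 0.51860.

0.51860
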